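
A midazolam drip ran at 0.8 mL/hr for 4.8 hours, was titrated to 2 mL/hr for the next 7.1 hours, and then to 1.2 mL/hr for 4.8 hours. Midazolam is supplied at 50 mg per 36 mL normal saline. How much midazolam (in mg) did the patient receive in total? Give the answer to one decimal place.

33.1 mg

Concentration = 50 mg ÷ 36 mL = 1.388889 mg/mL
Stage 1: 0.8 mL/hr × 4.8 hr = 3.84 mL → 3.84 mL × 1.388889 mg/mL = 5.333333 mg
Stage 2: 2 mL/hr × 7.1 hr = 14.2 mL → 14.2 mL × 1.388889 mg/mL = 19.72222 mg
Stage 3: 1.2 mL/hr × 4.8 hr = 5.76 mL → 5.76 mL × 1.388889 mg/mL = 8 mg
Total = 5.333333 + 19.72222 + 8 = 33.05556 mg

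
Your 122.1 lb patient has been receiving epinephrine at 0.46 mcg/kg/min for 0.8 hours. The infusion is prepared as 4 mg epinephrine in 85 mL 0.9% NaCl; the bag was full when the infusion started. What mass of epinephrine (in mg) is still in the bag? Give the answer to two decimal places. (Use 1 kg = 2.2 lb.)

2.77 mg

Weight = 122.1 lb ÷ 2.2 lb/kg = 55.5 kg
Dose = 0.46 mcg/kg/min × 55.5 kg = 25.53 mcg/min
25.53 mcg/min × 60 min/hr = 1531.8 mcg/hr
Concentration = 4 mg ÷ 85 mL = 0.04705882 mg/mL = 47.05882 mcg/mL
Rate = 1531.8 mcg/hr ÷ 47.05882 mcg/mL = 32.55075 mL/hr
Volume infused = 32.55075 mL/hr × 0.8 hr = 26.0406 mL
Volume remaining = 85 − 26.0406 = 58.9594 mL
Drug remaining = 58.9594 mL × 47.05882 mcg/mL = 2774.56 mcg = 2.77456 mg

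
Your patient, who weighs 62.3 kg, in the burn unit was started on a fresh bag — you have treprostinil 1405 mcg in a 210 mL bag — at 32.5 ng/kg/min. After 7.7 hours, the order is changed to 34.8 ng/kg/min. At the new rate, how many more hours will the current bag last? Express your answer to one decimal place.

Initial rate:
Dose = 32.5 ng/kg/min × 62.3 kg = 2024.75 ng/min
2024.75 ng/min × 60 min/hr = 121485 ng/hr
Concentration = 1405 mcg ÷ 210 mL = 6.690476 mcg/mL = 6690.476 ng/mL
Rate = 121485 ng/hr ÷ 6690.476 ng/mL = 18.1579 mL/hr
Volume infused so far = 18.1579 mL/hr × 7.7 hr = 139.8158 mL
Volume remaining = 210 − 139.8158 = 70.18417 mL
New rate:
Dose = 34.8 ng/kg/min × 62.3 kg = 2168.04 ng/min
2168.04 ng/min × 60 min/hr = 130082.4 ng/hr
Rate = 130082.4 ng/hr ÷ 6690.476 ng/mL = 19.44292 mL/hr
Time remaining = 70.18417 mL ÷ 19.44292 mL/hr = 3.609754 hr

3.6 hours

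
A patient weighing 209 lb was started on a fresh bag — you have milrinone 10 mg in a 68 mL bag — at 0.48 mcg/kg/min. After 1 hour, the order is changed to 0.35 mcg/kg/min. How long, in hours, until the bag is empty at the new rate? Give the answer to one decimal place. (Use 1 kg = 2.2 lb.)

Initial rate:
Weight = 209 lb ÷ 2.2 lb/kg = 95 kg
Dose = 0.48 mcg/kg/min × 95 kg = 45.6 mcg/min
45.6 mcg/min × 60 min/hr = 2736 mcg/hr
Concentration = 10 mg ÷ 68 mL = 0.1470588 mg/mL = 147.0588 mcg/mL
Rate = 2736 mcg/hr ÷ 147.0588 mcg/mL = 18.6048 mL/hr
Volume infused so far = 18.6048 mL/hr × 1 hr = 18.6048 mL
Volume remaining = 68 − 18.6048 = 49.3952 mL
New rate:
Dose = 0.35 mcg/kg/min × 95 kg = 33.25 mcg/min
33.25 mcg/min × 60 min/hr = 1995 mcg/hr
Rate = 1995 mcg/hr ÷ 147.0588 mcg/mL = 13.566 mL/hr
Time remaining = 49.3952 mL ÷ 13.566 mL/hr = 3.641103 hr

3.6 hours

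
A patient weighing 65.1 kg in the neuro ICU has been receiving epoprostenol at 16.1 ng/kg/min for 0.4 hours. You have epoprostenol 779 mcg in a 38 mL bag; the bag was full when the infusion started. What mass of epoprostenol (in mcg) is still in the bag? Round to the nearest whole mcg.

Dose = 16.1 ng/kg/min × 65.1 kg = 1048.11 ng/min
1048.11 ng/min × 60 min/hr = 62886.6 ng/hr
Concentration = 779 mcg ÷ 38 mL = 20.5 mcg/mL = 20500 ng/mL
Rate = 62886.6 ng/hr ÷ 20500 ng/mL = 3.067639 mL/hr
Volume infused = 3.067639 mL/hr × 0.4 hr = 1.227056 mL
Volume remaining = 38 − 1.227056 = 36.77294 mL
Drug remaining = 36.77294 mL × 20500 ng/mL = 753845.4 ng = 753.8454 mcg

754 mcg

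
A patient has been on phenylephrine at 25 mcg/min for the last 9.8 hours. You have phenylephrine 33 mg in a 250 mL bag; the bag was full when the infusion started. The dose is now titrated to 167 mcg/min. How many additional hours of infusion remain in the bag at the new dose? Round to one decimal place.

Initial rate:
25 mcg/min × 60 min/hr = 1500 mcg/hr
Concentration = 33 mg ÷ 250 mL = 0.132 mg/mL = 132 mcg/mL
Rate = 1500 mcg/hr ÷ 132 mcg/mL = 11.36364 mL/hr
Volume infused so far = 11.36364 mL/hr × 9.8 hr = 111.3636 mL
Volume remaining = 250 − 111.3636 = 138.6364 mL
New rate:
167 mcg/min × 60 min/hr = 10020 mcg/hr
Rate = 10020 mcg/hr ÷ 132 mcg/mL = 75.90909 mL/hr
Time remaining = 138.6364 mL ÷ 75.90909 mL/hr = 1.826347 hr

1.8 hours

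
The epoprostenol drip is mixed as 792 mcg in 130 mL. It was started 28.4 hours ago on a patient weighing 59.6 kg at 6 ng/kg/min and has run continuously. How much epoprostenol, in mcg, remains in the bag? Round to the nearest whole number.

Dose = 6 ng/kg/min × 59.6 kg = 357.6 ng/min
357.6 ng/min × 60 min/hr = 21456 ng/hr
Concentration = 792 mcg ÷ 130 mL = 6.092308 mcg/mL = 6092.308 ng/mL
Rate = 21456 ng/hr ÷ 6092.308 ng/mL = 3.521818 mL/hr
Volume infused = 3.521818 mL/hr × 28.4 hr = 100.0196 mL
Volume remaining = 130 − 100.0196 = 29.98036 mL
Drug remaining = 29.98036 mL × 6092.308 ng/mL = 182649.6 ng = 182.6496 mcg

183 mcg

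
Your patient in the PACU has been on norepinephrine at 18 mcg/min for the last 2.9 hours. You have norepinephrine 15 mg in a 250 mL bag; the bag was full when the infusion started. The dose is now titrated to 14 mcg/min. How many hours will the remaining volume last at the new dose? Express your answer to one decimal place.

Initial rate:
18 mcg/min × 60 min/hr = 1080 mcg/hr
Concentration = 15 mg ÷ 250 mL = 0.06 mg/mL = 60 mcg/mL
Rate = 1080 mcg/hr ÷ 60 mcg/mL = 18 mL/hr
Volume infused so far = 18 mL/hr × 2.9 hr = 52.2 mL
Volume remaining = 250 − 52.2 = 197.8 mL
New rate:
14 mcg/min × 60 min/hr = 840 mcg/hr
Rate = 840 mcg/hr ÷ 60 mcg/mL = 14 mL/hr
Time remaining = 197.8 mL ÷ 14 mL/hr = 14.12857 hr

14.1 hours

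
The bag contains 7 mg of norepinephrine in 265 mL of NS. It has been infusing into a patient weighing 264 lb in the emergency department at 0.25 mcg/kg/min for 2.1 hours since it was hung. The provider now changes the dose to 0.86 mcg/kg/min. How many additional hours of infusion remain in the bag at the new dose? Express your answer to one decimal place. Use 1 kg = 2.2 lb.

Initial rate:
Weight = 264 lb ÷ 2.2 lb/kg = 120 kg
Dose = 0.25 mcg/kg/min × 120 kg = 30 mcg/min
30 mcg/min × 60 min/hr = 1800 mcg/hr
Concentration = 7 mg ÷ 265 mL = 0.02641509 mg/mL = 26.41509 mcg/mL
Rate = 1800 mcg/hr ÷ 26.41509 mcg/mL = 68.14286 mL/hr
Volume infused so far = 68.14286 mL/hr × 2.1 hr = 143.1 mL
Volume remaining = 265 − 143.1 = 121.9 mL
New rate:
Dose = 0.86 mcg/kg/min × 120 kg = 103.2 mcg/min
103.2 mcg/min × 60 min/hr = 6192 mcg/hr
Rate = 6192 mcg/hr ÷ 26.41509 mcg/mL = 234.4114 mL/hr
Time remaining = 121.9 mL ÷ 234.4114 mL/hr = 0.5200258 hr

0.5 hours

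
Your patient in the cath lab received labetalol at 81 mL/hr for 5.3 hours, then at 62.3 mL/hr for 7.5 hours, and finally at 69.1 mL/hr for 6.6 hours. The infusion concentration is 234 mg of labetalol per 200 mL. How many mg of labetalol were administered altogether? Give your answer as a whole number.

1583 mg

Concentration = 234 mg ÷ 200 mL = 1.17 mg/mL
Stage 1: 81 mL/hr × 5.3 hr = 429.3 mL → 429.3 mL × 1.17 mg/mL = 502.281 mg
Stage 2: 62.3 mL/hr × 7.5 hr = 467.25 mL → 467.25 mL × 1.17 mg/mL = 546.6825 mg
Stage 3: 69.1 mL/hr × 6.6 hr = 456.06 mL → 456.06 mL × 1.17 mg/mL = 533.5902 mg
Total = 502.281 + 546.6825 + 533.5902 = 1582.554 mg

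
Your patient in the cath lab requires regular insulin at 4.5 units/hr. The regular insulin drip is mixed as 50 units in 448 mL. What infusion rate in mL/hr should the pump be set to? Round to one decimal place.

Concentration = 50 units ÷ 448 mL = 0.1116071 units/mL
Rate = 4.5 units/hr ÷ 0.1116071 units/mL = 40.32 mL/hr

40.3 mL/hr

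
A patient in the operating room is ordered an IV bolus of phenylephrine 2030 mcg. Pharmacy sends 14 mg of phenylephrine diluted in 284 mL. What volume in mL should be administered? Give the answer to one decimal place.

Concentration = 14 mg ÷ 284 mL = 0.04929577 mg/mL = 49.29577 mcg/mL
Volume = 2030 mcg ÷ 49.29577 mcg/mL = 41.18 mL

41.2 mL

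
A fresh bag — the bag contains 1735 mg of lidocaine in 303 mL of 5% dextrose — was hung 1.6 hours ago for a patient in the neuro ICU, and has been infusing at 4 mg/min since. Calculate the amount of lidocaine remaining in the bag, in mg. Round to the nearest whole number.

1351 mg

4 mg/min × 60 min/hr = 240 mg/hr
Concentration = 1735 mg ÷ 303 mL = 5.726073 mg/mL
Rate = 240 mg/hr ÷ 5.726073 mg/mL = 41.91354 mL/hr
Volume infused = 41.91354 mL/hr × 1.6 hr = 67.06167 mL
Volume remaining = 303 − 67.06167 = 235.9383 mL
Drug remaining = 235.9383 mL × 5.726073 mg/mL = 1351 mg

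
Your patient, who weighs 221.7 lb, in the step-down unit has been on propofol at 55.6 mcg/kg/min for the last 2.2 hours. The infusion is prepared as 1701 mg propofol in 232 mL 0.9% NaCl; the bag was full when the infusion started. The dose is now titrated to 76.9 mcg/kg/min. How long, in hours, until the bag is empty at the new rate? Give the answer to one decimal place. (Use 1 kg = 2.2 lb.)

2.1 hours

Initial rate:
Weight = 221.7 lb ÷ 2.2 lb/kg = 100.7727 kg
Dose = 55.6 mcg/kg/min × 100.7727 kg = 5602.964 mcg/min
5602.964 mcg/min × 60 min/hr = 336177.8 mcg/hr
Concentration = 1701 mg ÷ 232 mL = 7.331897 mg/mL = 7331.897 mcg/mL
Rate = 336177.8 mcg/hr ÷ 7331.897 mcg/mL = 45.85141 mL/hr
Volume infused so far = 45.85141 mL/hr × 2.2 hr = 100.8731 mL
Volume remaining = 232 − 100.8731 = 131.1269 mL
New rate:
Dose = 76.9 mcg/kg/min × 100.7727 kg = 7749.423 mcg/min
7749.423 mcg/min × 60 min/hr = 464965.4 mcg/hr
Rate = 464965.4 mcg/hr ÷ 7331.897 mcg/mL = 63.41679 mL/hr
Time remaining = 131.1269 mL ÷ 63.41679 mL/hr = 2.0677 hr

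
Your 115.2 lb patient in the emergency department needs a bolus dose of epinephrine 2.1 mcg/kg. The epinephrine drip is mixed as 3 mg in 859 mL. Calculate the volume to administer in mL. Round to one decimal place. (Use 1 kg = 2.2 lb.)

Weight = 115.2 lb ÷ 2.2 lb/kg = 52.36364 kg
Dose = 2.1 mcg/kg × 52.36364 kg = 109.9636 mcg
Concentration = 3 mg ÷ 859 mL = 0.003492433 mg/mL = 3.492433 mcg/mL
Volume = 109.9636 mcg ÷ 3.492433 mcg/mL = 31.48625 mL

31.5 mL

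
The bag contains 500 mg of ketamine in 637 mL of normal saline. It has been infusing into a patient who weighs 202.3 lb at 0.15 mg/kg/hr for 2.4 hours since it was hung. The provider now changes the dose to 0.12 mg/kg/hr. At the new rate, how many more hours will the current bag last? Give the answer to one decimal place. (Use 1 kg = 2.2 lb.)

Initial rate:
Weight = 202.3 lb ÷ 2.2 lb/kg = 91.95455 kg
Dose = 0.15 mg/kg/hr × 91.95455 kg = 13.79318 mg/hr
Concentration = 500 mg ÷ 637 mL = 0.7849294 mg/mL
Rate = 13.79318 mg/hr ÷ 0.7849294 mg/mL = 17.57251 mL/hr
Volume infused so far = 17.57251 mL/hr × 2.4 hr = 42.17403 mL
Volume remaining = 637 − 42.17403 = 594.826 mL
New rate:
Dose = 0.12 mg/kg/hr × 91.95455 kg = 11.03455 mg/hr
Rate = 11.03455 mg/hr ÷ 0.7849294 mg/mL = 14.05801 mL/hr
Time remaining = 594.826 mL ÷ 14.05801 mL/hr = 42.31224 hr

42.3 hours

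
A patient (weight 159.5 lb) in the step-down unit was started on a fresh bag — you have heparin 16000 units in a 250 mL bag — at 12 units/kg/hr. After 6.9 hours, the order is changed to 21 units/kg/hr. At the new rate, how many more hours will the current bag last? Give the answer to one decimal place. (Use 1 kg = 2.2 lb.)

Initial rate:
Weight = 159.5 lb ÷ 2.2 lb/kg = 72.5 kg
Dose = 12 units/kg/hr × 72.5 kg = 870 units/hr
Concentration = 16000 units ÷ 250 mL = 64 units/mL
Rate = 870 units/hr ÷ 64 units/mL = 13.59375 mL/hr
Volume infused so far = 13.59375 mL/hr × 6.9 hr = 93.79688 mL
Volume remaining = 250 − 93.79688 = 156.2031 mL
New rate:
Dose = 21 units/kg/hr × 72.5 kg = 1522.5 units/hr
Rate = 1522.5 units/hr ÷ 64 units/mL = 23.78906 mL/hr
Time remaining = 156.2031 mL ÷ 23.78906 mL/hr = 6.566174 hr

6.6 hours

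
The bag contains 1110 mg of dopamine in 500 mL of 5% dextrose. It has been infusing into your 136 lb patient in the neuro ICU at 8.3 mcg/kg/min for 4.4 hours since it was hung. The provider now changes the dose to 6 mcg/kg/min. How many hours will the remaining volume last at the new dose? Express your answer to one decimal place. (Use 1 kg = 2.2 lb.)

43.8 hours

Initial rate:
Weight = 136 lb ÷ 2.2 lb/kg = 61.81818 kg
Dose = 8.3 mcg/kg/min × 61.81818 kg = 513.0909 mcg/min
513.0909 mcg/min × 60 min/hr = 30785.45 mcg/hr
Concentration = 1110 mg ÷ 500 mL = 2.22 mg/mL = 2220 mcg/mL
Rate = 30785.45 mcg/hr ÷ 2220 mcg/mL = 13.86732 mL/hr
Volume infused so far = 13.86732 mL/hr × 4.4 hr = 61.01622 mL
Volume remaining = 500 − 61.01622 = 438.9838 mL
New rate:
Dose = 6 mcg/kg/min × 61.81818 kg = 370.9091 mcg/min
370.9091 mcg/min × 60 min/hr = 22254.55 mcg/hr
Rate = 22254.55 mcg/hr ÷ 2220 mcg/mL = 10.02457 mL/hr
Time remaining = 438.9838 mL ÷ 10.02457 mL/hr = 43.79078 hr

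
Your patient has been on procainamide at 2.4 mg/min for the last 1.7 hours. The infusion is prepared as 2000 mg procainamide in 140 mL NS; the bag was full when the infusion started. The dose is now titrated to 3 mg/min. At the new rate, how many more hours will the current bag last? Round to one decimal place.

9.8 hours

Initial rate:
2.4 mg/min × 60 min/hr = 144 mg/hr
Concentration = 2000 mg ÷ 140 mL = 14.28571 mg/mL
Rate = 144 mg/hr ÷ 14.28571 mg/mL = 10.08 mL/hr
Volume infused so far = 10.08 mL/hr × 1.7 hr = 17.136 mL
Volume remaining = 140 − 17.136 = 122.864 mL
New rate:
3 mg/min × 60 min/hr = 180 mg/hr
Rate = 180 mg/hr ÷ 14.28571 mg/mL = 12.6 mL/hr
Time remaining = 122.864 mL ÷ 12.6 mL/hr = 9.751111 hr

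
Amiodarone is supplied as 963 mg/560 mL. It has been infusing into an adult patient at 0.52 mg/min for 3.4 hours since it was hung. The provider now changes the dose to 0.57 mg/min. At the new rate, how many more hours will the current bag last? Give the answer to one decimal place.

Initial rate:
0.52 mg/min × 60 min/hr = 31.2 mg/hr
Concentration = 963 mg ÷ 560 mL = 1.719643 mg/mL
Rate = 31.2 mg/hr ÷ 1.719643 mg/mL = 18.1433 mL/hr
Volume infused so far = 18.1433 mL/hr × 3.4 hr = 61.68723 mL
Volume remaining = 560 − 61.68723 = 498.3128 mL
New rate:
0.57 mg/min × 60 min/hr = 34.2 mg/hr
Rate = 34.2 mg/hr ÷ 1.719643 mg/mL = 19.88785 mL/hr
Time remaining = 498.3128 mL ÷ 19.88785 mL/hr = 25.05614 hr

25.1 hours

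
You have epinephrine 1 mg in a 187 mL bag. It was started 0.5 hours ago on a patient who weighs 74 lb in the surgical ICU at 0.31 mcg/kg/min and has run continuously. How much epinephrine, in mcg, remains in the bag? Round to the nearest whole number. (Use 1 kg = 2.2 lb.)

Weight = 74 lb ÷ 2.2 lb/kg = 33.63636 kg
Dose = 0.31 mcg/kg/min × 33.63636 kg = 10.42727 mcg/min
10.42727 mcg/min × 60 min/hr = 625.6364 mcg/hr
Concentration = 1 mg ÷ 187 mL = 0.005347594 mg/mL = 5.347594 mcg/mL
Rate = 625.6364 mcg/hr ÷ 5.347594 mcg/mL = 116.994 mL/hr
Volume infused = 116.994 mL/hr × 0.5 hr = 58.497 mL
Volume remaining = 187 − 58.497 = 128.503 mL
Drug remaining = 128.503 mL × 5.347594 mcg/mL = 687.1818 mcg

687 mcg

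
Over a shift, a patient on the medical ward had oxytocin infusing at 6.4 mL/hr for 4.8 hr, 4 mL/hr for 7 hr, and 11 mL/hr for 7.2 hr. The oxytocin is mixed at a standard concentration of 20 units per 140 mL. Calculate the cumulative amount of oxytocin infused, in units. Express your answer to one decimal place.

Concentration = 20 units ÷ 140 mL = 0.1428571 units/mL
Stage 1: 6.4 mL/hr × 4.8 hr = 30.72 mL → 30.72 mL × 0.1428571 units/mL = 4.388571 units
Stage 2: 4 mL/hr × 7 hr = 28 mL → 28 mL × 0.1428571 units/mL = 4 units
Stage 3: 11 mL/hr × 7.2 hr = 79.2 mL → 79.2 mL × 0.1428571 units/mL = 11.31429 units
Total = 4.388571 + 4 + 11.31429 = 19.70286 units

19.7 units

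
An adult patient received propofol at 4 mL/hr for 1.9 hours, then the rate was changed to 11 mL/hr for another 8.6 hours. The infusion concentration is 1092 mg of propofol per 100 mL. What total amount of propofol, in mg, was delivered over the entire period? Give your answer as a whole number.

1116 mg

Concentration = 1092 mg ÷ 100 mL = 10.92 mg/mL
Stage 1: 4 mL/hr × 1.9 hr = 7.6 mL → 7.6 mL × 10.92 mg/mL = 82.992 mg
Stage 2: 11 mL/hr × 8.6 hr = 94.6 mL → 94.6 mL × 10.92 mg/mL = 1033.032 mg
Total = 82.992 + 1033.032 = 1116.024 mg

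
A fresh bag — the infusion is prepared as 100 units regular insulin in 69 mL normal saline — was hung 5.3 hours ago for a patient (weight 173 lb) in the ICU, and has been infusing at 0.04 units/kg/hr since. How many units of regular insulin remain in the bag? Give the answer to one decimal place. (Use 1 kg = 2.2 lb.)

83.3 units

Weight = 173 lb ÷ 2.2 lb/kg = 78.63636 kg
Dose = 0.04 units/kg/hr × 78.63636 kg = 3.145455 units/hr
Concentration = 100 units ÷ 69 mL = 1.449275 units/mL
Rate = 3.145455 units/hr ÷ 1.449275 units/mL = 2.170364 mL/hr
Volume infused = 2.170364 mL/hr × 5.3 hr = 11.50293 mL
Volume remaining = 69 − 11.50293 = 57.49707 mL
Drug remaining = 57.49707 mL × 1.449275 units/mL = 83.32909 units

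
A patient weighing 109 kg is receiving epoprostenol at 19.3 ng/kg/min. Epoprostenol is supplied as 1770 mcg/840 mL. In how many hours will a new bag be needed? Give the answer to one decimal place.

Dose = 19.3 ng/kg/min × 109 kg = 2103.7 ng/min
2103.7 ng/min × 60 min/hr = 126222 ng/hr
Concentration = 1770 mcg ÷ 840 mL = 2.107143 mcg/mL = 2107.143 ng/mL
Rate = 126222 ng/hr ÷ 2107.143 ng/mL = 59.90197 mL/hr
Duration = 840 mL ÷ 59.90197 mL/hr = 14.02291 hr

14.0 hours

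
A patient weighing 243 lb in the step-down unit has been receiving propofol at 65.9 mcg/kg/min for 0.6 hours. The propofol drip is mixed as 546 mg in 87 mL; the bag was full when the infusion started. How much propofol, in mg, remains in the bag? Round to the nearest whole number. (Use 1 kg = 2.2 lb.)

284 mg

Weight = 243 lb ÷ 2.2 lb/kg = 110.4545 kg
Dose = 65.9 mcg/kg/min × 110.4545 kg = 7278.955 mcg/min
7278.955 mcg/min × 60 min/hr = 436737.3 mcg/hr
Concentration = 546 mg ÷ 87 mL = 6.275862 mg/mL = 6275.862 mcg/mL
Rate = 436737.3 mcg/hr ÷ 6275.862 mcg/mL = 69.59 mL/hr
Volume infused = 69.59 mL/hr × 0.6 hr = 41.754 mL
Volume remaining = 87 − 41.754 = 45.246 mL
Drug remaining = 45.246 mL × 6275.862 mcg/mL = 283957.6 mcg = 283.9576 mg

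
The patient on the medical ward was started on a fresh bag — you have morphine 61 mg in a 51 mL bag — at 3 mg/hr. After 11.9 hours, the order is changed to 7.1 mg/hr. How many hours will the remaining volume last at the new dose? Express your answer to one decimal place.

3.6 hours

Initial rate:
Concentration = 61 mg ÷ 51 mL = 1.196078 mg/mL
Rate = 3 mg/hr ÷ 1.196078 mg/mL = 2.508197 mL/hr
Volume infused so far = 2.508197 mL/hr × 11.9 hr = 29.84754 mL
Volume remaining = 51 − 29.84754 = 21.15246 mL
New rate:
Rate = 7.1 mg/hr ÷ 1.196078 mg/mL = 5.936066 mL/hr
Time remaining = 21.15246 mL ÷ 5.936066 mL/hr = 3.56338 hr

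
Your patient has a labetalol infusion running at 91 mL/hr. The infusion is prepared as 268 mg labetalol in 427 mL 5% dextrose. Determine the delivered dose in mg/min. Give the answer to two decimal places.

Concentration = 268 mg ÷ 427 mL = 0.6276347 mg/mL
Drug rate = 91 mL/hr × 0.6276347 mg/mL = 57.11475 mg/hr
57.11475 mg/hr ÷ 60 min/hr = 0.9519126 mg/min

0.95 mg/min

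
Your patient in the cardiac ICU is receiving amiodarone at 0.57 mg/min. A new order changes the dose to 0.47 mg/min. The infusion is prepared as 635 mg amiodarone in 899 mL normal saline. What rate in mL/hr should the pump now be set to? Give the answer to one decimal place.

39.9 mL/hr

0.47 mg/min × 60 min/hr = 28.2 mg/hr
Concentration = 635 mg ÷ 899 mL = 0.7063404 mg/mL
Rate = 28.2 mg/hr ÷ 0.7063404 mg/mL = 39.92409 mL/hr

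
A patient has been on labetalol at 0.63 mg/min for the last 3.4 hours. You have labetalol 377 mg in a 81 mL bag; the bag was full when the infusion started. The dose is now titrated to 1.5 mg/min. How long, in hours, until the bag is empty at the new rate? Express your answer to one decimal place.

2.8 hours

Initial rate:
0.63 mg/min × 60 min/hr = 37.8 mg/hr
Concentration = 377 mg ÷ 81 mL = 4.654321 mg/mL
Rate = 37.8 mg/hr ÷ 4.654321 mg/mL = 8.121485 mL/hr
Volume infused so far = 8.121485 mL/hr × 3.4 hr = 27.61305 mL
Volume remaining = 81 − 27.61305 = 53.38695 mL
New rate:
1.5 mg/min × 60 min/hr = 90 mg/hr
Rate = 90 mg/hr ÷ 4.654321 mg/mL = 19.33687 mL/hr
Time remaining = 53.38695 mL ÷ 19.33687 mL/hr = 2.760889 hr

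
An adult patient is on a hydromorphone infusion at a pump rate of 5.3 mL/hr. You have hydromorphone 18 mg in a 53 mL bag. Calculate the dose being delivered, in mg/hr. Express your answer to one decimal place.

Concentration = 18 mg ÷ 53 mL = 0.3396226 mg/mL
Drug rate = 5.3 mL/hr × 0.3396226 mg/mL = 1.8 mg/hr

1.8 mg/hr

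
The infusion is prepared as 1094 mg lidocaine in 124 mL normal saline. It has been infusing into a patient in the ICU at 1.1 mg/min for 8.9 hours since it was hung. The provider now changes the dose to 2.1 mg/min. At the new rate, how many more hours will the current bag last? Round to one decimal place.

Initial rate:
1.1 mg/min × 60 min/hr = 66 mg/hr
Concentration = 1094 mg ÷ 124 mL = 8.822581 mg/mL
Rate = 66 mg/hr ÷ 8.822581 mg/mL = 7.480804 mL/hr
Volume infused so far = 7.480804 mL/hr × 8.9 hr = 66.57916 mL
Volume remaining = 124 − 66.57916 = 57.42084 mL
New rate:
2.1 mg/min × 60 min/hr = 126 mg/hr
Rate = 126 mg/hr ÷ 8.822581 mg/mL = 14.28154 mL/hr
Time remaining = 57.42084 mL ÷ 14.28154 mL/hr = 4.020635 hr

4.0 hours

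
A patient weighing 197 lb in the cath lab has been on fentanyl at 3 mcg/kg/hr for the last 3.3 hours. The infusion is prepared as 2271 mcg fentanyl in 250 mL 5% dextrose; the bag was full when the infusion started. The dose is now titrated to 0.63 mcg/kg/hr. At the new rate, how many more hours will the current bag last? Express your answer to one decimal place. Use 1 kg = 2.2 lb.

Initial rate:
Weight = 197 lb ÷ 2.2 lb/kg = 89.54545 kg
Dose = 3 mcg/kg/hr × 89.54545 kg = 268.6364 mcg/hr
Concentration = 2271 mcg ÷ 250 mL = 9.084 mcg/mL
Rate = 268.6364 mcg/hr ÷ 9.084 mcg/mL = 29.57248 mL/hr
Volume infused so far = 29.57248 mL/hr × 3.3 hr = 97.58917 mL
Volume remaining = 250 − 97.58917 = 152.4108 mL
New rate:
Dose = 0.63 mcg/kg/hr × 89.54545 kg = 56.41364 mcg/hr
Rate = 56.41364 mcg/hr ÷ 9.084 mcg/mL = 6.21022 mL/hr
Time remaining = 152.4108 mL ÷ 6.21022 mL/hr = 24.54194 hr

24.5 hours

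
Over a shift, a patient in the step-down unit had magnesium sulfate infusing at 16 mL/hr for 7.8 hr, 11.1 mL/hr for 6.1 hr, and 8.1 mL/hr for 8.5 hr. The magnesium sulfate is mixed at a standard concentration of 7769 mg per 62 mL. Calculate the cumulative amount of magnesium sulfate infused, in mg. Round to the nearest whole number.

Concentration = 7769 mg ÷ 62 mL = 125.3065 mg/mL
Stage 1: 16 mL/hr × 7.8 hr = 124.8 mL → 124.8 mL × 125.3065 mg/mL = 15638.25 mg
Stage 2: 11.1 mL/hr × 6.1 hr = 67.71 mL → 67.71 mL × 125.3065 mg/mL = 8484.5 mg
Stage 3: 8.1 mL/hr × 8.5 hr = 68.85 mL → 68.85 mL × 125.3065 mg/mL = 8627.349 mg
Total = 15638.25 + 8484.5 + 8627.349 = 32750.09 mg

32750 mg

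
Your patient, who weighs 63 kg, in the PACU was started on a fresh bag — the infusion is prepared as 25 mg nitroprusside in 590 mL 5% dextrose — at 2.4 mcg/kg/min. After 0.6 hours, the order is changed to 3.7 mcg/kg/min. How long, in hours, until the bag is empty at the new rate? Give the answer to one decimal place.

Initial rate:
Dose = 2.4 mcg/kg/min × 63 kg = 151.2 mcg/min
151.2 mcg/min × 60 min/hr = 9072 mcg/hr
Concentration = 25 mg ÷ 590 mL = 0.04237288 mg/mL = 42.37288 mcg/mL
Rate = 9072 mcg/hr ÷ 42.37288 mcg/mL = 214.0992 mL/hr
Volume infused so far = 214.0992 mL/hr × 0.6 hr = 128.4595 mL
Volume remaining = 590 − 128.4595 = 461.5405 mL
New rate:
Dose = 3.7 mcg/kg/min × 63 kg = 233.1 mcg/min
233.1 mcg/min × 60 min/hr = 13986 mcg/hr
Rate = 13986 mcg/hr ÷ 42.37288 mcg/mL = 330.0696 mL/hr
Time remaining = 461.5405 mL ÷ 330.0696 mL/hr = 1.398313 hr

1.4 hours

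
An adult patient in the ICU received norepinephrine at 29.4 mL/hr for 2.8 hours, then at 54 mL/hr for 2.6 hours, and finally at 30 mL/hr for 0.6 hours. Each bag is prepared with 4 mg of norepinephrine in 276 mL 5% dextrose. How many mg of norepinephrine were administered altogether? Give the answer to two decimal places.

Concentration = 4 mg ÷ 276 mL = 0.01449275 mg/mL
Stage 1: 29.4 mL/hr × 2.8 hr = 82.32 mL → 82.32 mL × 0.01449275 mg/mL = 1.193043 mg
Stage 2: 54 mL/hr × 2.6 hr = 140.4 mL → 140.4 mL × 0.01449275 mg/mL = 2.034783 mg
Stage 3: 30 mL/hr × 0.6 hr = 18 mL → 18 mL × 0.01449275 mg/mL = 0.2608696 mg
Total = 1.193043 + 2.034783 + 0.2608696 = 3.488696 mg

3.49 mg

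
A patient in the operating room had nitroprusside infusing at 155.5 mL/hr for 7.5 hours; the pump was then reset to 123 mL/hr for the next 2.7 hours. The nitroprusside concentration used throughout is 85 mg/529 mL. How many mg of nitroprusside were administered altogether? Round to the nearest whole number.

Concentration = 85 mg ÷ 529 mL = 0.1606805 mg/mL
Stage 1: 155.5 mL/hr × 7.5 hr = 1166.25 mL → 1166.25 mL × 0.1606805 mg/mL = 187.3937 mg
Stage 2: 123 mL/hr × 2.7 hr = 332.1 mL → 332.1 mL × 0.1606805 mg/mL = 53.362 mg
Total = 187.3937 + 53.362 = 240.7557 mg

241 mg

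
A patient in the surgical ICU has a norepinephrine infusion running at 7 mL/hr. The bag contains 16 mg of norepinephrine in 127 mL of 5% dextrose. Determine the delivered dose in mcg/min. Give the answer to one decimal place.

Concentration = 16 mg ÷ 127 mL = 0.1259843 mg/mL = 125.9843 mcg/mL
Drug rate = 7 mL/hr × 125.9843 mcg/mL = 881.8898 mcg/hr
881.8898 mcg/hr ÷ 60 min/hr = 14.69816 mcg/min

14.7 mcg/min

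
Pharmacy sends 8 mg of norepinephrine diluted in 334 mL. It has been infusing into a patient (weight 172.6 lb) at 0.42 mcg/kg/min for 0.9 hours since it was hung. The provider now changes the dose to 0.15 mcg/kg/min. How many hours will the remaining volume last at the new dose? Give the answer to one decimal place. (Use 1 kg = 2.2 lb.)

8.8 hours

Initial rate:
Weight = 172.6 lb ÷ 2.2 lb/kg = 78.45455 kg
Dose = 0.42 mcg/kg/min × 78.45455 kg = 32.95091 mcg/min
32.95091 mcg/min × 60 min/hr = 1977.055 mcg/hr
Concentration = 8 mg ÷ 334 mL = 0.0239521 mg/mL = 23.9521 mcg/mL
Rate = 1977.055 mcg/hr ÷ 23.9521 mcg/mL = 82.54203 mL/hr
Volume infused so far = 82.54203 mL/hr × 0.9 hr = 74.28782 mL
Volume remaining = 334 − 74.28782 = 259.7122 mL
New rate:
Dose = 0.15 mcg/kg/min × 78.45455 kg = 11.76818 mcg/min
11.76818 mcg/min × 60 min/hr = 706.0909 mcg/hr
Rate = 706.0909 mcg/hr ÷ 23.9521 mcg/mL = 29.4793 mL/hr
Time remaining = 259.7122 mL ÷ 29.4793 mL/hr = 8.809986 hr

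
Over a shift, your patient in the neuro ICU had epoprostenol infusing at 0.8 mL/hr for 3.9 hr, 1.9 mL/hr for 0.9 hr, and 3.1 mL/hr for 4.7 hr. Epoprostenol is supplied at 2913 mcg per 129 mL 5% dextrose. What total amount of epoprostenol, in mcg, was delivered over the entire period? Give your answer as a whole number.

Concentration = 2913 mcg ÷ 129 mL = 22.5814 mcg/mL
Stage 1: 0.8 mL/hr × 3.9 hr = 3.12 mL → 3.12 mL × 22.5814 mcg/mL = 70.45395 mcg
Stage 2: 1.9 mL/hr × 0.9 hr = 1.71 mL → 1.71 mL × 22.5814 mcg/mL = 38.61419 mcg
Stage 3: 3.1 mL/hr × 4.7 hr = 14.57 mL → 14.57 mL × 22.5814 mcg/mL = 329.0109 mcg
Total = 70.45395 + 38.61419 + 329.0109 = 438.0791 mcg

438 mcg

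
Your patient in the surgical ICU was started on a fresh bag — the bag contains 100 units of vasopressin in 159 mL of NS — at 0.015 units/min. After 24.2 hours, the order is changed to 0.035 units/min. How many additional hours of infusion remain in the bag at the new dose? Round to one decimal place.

37.2 hours

Initial rate:
0.015 units/min × 60 min/hr = 0.9 units/hr
Concentration = 100 units ÷ 159 mL = 0.6289308 units/mL
Rate = 0.9 units/hr ÷ 0.6289308 units/mL = 1.431 mL/hr
Volume infused so far = 1.431 mL/hr × 24.2 hr = 34.6302 mL
Volume remaining = 159 − 34.6302 = 124.3698 mL
New rate:
0.035 units/min × 60 min/hr = 2.1 units/hr
Rate = 2.1 units/hr ÷ 0.6289308 units/mL = 3.339 mL/hr
Time remaining = 124.3698 mL ÷ 3.339 mL/hr = 37.24762 hr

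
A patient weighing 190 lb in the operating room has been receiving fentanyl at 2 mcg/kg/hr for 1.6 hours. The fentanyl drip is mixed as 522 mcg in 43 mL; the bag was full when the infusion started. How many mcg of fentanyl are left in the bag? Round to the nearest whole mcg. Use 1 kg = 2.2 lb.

Weight = 190 lb ÷ 2.2 lb/kg = 86.36364 kg
Dose = 2 mcg/kg/hr × 86.36364 kg = 172.7273 mcg/hr
Concentration = 522 mcg ÷ 43 mL = 12.13953 mcg/mL
Rate = 172.7273 mcg/hr ÷ 12.13953 mcg/mL = 14.22849 mL/hr
Volume infused = 14.22849 mL/hr × 1.6 hr = 22.76559 mL
Volume remaining = 43 − 22.76559 = 20.23441 mL
Drug remaining = 20.23441 mL × 12.13953 mcg/mL = 245.6364 mcg

246 mcg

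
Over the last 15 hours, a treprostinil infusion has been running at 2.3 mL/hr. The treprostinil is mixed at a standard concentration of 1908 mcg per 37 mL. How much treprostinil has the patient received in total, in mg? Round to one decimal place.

1.8 mg

Concentration = 1908 mcg ÷ 37 mL = 51.56757 mcg/mL = 51567.57 ng/mL
Drug rate = 2.3 mL/hr × 51567.57 ng/mL = 118605.4 ng/hr
Total = 118605.4 ng/hr × 15 hr = 1779081 ng = 1.779081 mg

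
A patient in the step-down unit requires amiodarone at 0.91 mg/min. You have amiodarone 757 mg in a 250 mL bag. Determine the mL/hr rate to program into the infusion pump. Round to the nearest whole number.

0.91 mg/min × 60 min/hr = 54.6 mg/hr
Concentration = 757 mg ÷ 250 mL = 3.028 mg/mL
Rate = 54.6 mg/hr ÷ 3.028 mg/mL = 18.0317 mL/hr

18 mL/hr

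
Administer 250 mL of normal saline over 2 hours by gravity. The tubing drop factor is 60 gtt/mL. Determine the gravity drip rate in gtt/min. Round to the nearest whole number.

125 gtt/min

250 mL ÷ (2 hr × 60 = 120 min) = 2.083333 mL/min
2.083333 mL/min × 60 gtt/mL = 125 gtt/min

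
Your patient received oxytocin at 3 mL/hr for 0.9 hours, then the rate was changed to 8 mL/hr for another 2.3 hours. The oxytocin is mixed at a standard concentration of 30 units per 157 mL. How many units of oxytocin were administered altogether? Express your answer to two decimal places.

4.03 units

Concentration = 30 units ÷ 157 mL = 0.1910828 units/mL
Stage 1: 3 mL/hr × 0.9 hr = 2.7 mL → 2.7 mL × 0.1910828 units/mL = 0.5159236 units
Stage 2: 8 mL/hr × 2.3 hr = 18.4 mL → 18.4 mL × 0.1910828 units/mL = 3.515924 units
Total = 0.5159236 + 3.515924 = 4.031847 units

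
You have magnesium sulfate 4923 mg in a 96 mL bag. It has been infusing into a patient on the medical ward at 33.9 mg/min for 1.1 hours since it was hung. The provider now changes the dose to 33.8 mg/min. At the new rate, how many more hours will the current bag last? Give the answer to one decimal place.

1.3 hours

Initial rate:
33.9 mg/min × 60 min/hr = 2034 mg/hr
Concentration = 4923 mg ÷ 96 mL = 51.28125 mg/mL
Rate = 2034 mg/hr ÷ 51.28125 mg/mL = 39.66362 mL/hr
Volume infused so far = 39.66362 mL/hr × 1.1 hr = 43.62998 mL
Volume remaining = 96 − 43.62998 = 52.37002 mL
New rate:
33.8 mg/min × 60 min/hr = 2028 mg/hr
Rate = 2028 mg/hr ÷ 51.28125 mg/mL = 39.54662 mL/hr
Time remaining = 52.37002 mL ÷ 39.54662 mL/hr = 1.32426 hr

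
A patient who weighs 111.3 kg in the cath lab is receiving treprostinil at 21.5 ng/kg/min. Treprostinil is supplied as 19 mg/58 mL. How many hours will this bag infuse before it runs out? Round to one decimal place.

132.3 hours

Dose = 21.5 ng/kg/min × 111.3 kg = 2392.95 ng/min
2392.95 ng/min × 60 min/hr = 143577 ng/hr
Concentration = 19 mg ÷ 58 mL = 0.3275862 mg/mL = 327586.2 ng/mL
Rate = 143577 ng/hr ÷ 327586.2 ng/mL = 0.4382877 mL/hr
Duration = 58 mL ÷ 0.4382877 mL/hr = 132.3332 hr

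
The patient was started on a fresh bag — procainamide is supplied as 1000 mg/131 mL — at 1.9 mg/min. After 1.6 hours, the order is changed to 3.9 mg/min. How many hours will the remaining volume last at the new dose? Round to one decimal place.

Initial rate:
1.9 mg/min × 60 min/hr = 114 mg/hr
Concentration = 1000 mg ÷ 131 mL = 7.633588 mg/mL
Rate = 114 mg/hr ÷ 7.633588 mg/mL = 14.934 mL/hr
Volume infused so far = 14.934 mL/hr × 1.6 hr = 23.8944 mL
Volume remaining = 131 − 23.8944 = 107.1056 mL
New rate:
3.9 mg/min × 60 min/hr = 234 mg/hr
Rate = 234 mg/hr ÷ 7.633588 mg/mL = 30.654 mL/hr
Time remaining = 107.1056 mL ÷ 30.654 mL/hr = 3.494017 hr

3.5 hours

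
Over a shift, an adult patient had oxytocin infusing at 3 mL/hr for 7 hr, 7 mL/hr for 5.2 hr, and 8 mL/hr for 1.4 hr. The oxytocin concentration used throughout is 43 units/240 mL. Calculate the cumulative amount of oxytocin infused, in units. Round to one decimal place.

Concentration = 43 units ÷ 240 mL = 0.1791667 units/mL
Stage 1: 3 mL/hr × 7 hr = 21 mL → 21 mL × 0.1791667 units/mL = 3.7625 units
Stage 2: 7 mL/hr × 5.2 hr = 36.4 mL → 36.4 mL × 0.1791667 units/mL = 6.521667 units
Stage 3: 8 mL/hr × 1.4 hr = 11.2 mL → 11.2 mL × 0.1791667 units/mL = 2.006667 units
Total = 3.7625 + 6.521667 + 2.006667 = 12.29083 units

12.3 units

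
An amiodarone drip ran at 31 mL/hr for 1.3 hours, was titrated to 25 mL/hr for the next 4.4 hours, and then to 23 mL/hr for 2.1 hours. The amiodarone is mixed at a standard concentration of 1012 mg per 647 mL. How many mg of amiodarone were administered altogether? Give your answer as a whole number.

Concentration = 1012 mg ÷ 647 mL = 1.564142 mg/mL
Stage 1: 31 mL/hr × 1.3 hr = 40.3 mL → 40.3 mL × 1.564142 mg/mL = 63.03493 mg
Stage 2: 25 mL/hr × 4.4 hr = 110 mL → 110 mL × 1.564142 mg/mL = 172.0556 mg
Stage 3: 23 mL/hr × 2.1 hr = 48.3 mL → 48.3 mL × 1.564142 mg/mL = 75.54807 mg
Total = 63.03493 + 172.0556 + 75.54807 = 310.6386 mg

311 mg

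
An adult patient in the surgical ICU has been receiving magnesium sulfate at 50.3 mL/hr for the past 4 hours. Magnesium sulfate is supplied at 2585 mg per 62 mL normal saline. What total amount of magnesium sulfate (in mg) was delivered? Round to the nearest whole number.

Concentration = 2585 mg ÷ 62 mL = 41.69355 mg/mL
Drug rate = 50.3 mL/hr × 41.69355 mg/mL = 2097.185 mg/hr
Total = 2097.185 mg/hr × 4 hr = 8388.742 mg

8389 mg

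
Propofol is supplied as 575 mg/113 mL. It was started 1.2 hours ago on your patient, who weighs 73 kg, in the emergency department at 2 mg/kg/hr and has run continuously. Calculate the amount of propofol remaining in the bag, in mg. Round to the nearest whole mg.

400 mg

Dose = 2 mg/kg/hr × 73 kg = 146 mg/hr
Concentration = 575 mg ÷ 113 mL = 5.088496 mg/mL
Rate = 146 mg/hr ÷ 5.088496 mg/mL = 28.69217 mL/hr
Volume infused = 28.69217 mL/hr × 1.2 hr = 34.43061 mL
Volume remaining = 113 − 34.43061 = 78.56939 mL
Drug remaining = 78.56939 mL × 5.088496 mg/mL = 399.8 mg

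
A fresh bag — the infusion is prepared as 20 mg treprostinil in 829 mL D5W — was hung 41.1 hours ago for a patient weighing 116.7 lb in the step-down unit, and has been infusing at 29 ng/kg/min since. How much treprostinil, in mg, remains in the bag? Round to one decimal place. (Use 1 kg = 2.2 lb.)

Weight = 116.7 lb ÷ 2.2 lb/kg = 53.04545 kg
Dose = 29 ng/kg/min × 53.04545 kg = 1538.318 ng/min
1538.318 ng/min × 60 min/hr = 92299.09 ng/hr
Concentration = 20 mg ÷ 829 mL = 0.02412545 mg/mL = 24125.45 ng/mL
Rate = 92299.09 ng/hr ÷ 24125.45 ng/mL = 3.825797 mL/hr
Volume infused = 3.825797 mL/hr × 41.1 hr = 157.2403 mL
Volume remaining = 829 − 157.2403 = 671.7597 mL
Drug remaining = 671.7597 mL × 24125.45 ng/mL = 16206507 ng = 16.20651 mg

16.2 mg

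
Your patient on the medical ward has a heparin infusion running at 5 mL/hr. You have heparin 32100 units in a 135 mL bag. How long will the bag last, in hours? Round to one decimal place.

Duration = 135 mL ÷ 5 mL/hr = 27 hr

27.0 hours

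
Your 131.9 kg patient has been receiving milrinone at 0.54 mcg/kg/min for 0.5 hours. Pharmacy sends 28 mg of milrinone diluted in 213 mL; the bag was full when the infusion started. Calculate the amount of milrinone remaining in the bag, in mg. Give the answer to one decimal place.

25.9 mg

Dose = 0.54 mcg/kg/min × 131.9 kg = 71.226 mcg/min
71.226 mcg/min × 60 min/hr = 4273.56 mcg/hr
Concentration = 28 mg ÷ 213 mL = 0.1314554 mg/mL = 131.4554 mcg/mL
Rate = 4273.56 mcg/hr ÷ 131.4554 mcg/mL = 32.50958 mL/hr
Volume infused = 32.50958 mL/hr × 0.5 hr = 16.25479 mL
Volume remaining = 213 − 16.25479 = 196.7452 mL
Drug remaining = 196.7452 mL × 131.4554 mcg/mL = 25863.22 mcg = 25.86322 mg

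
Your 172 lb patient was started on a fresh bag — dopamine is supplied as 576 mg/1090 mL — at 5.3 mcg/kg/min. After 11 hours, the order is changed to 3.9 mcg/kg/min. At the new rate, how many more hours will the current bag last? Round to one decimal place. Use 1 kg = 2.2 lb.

16.5 hours

Initial rate:
Weight = 172 lb ÷ 2.2 lb/kg = 78.18182 kg
Dose = 5.3 mcg/kg/min × 78.18182 kg = 414.3636 mcg/min
414.3636 mcg/min × 60 min/hr = 24861.82 mcg/hr
Concentration = 576 mg ÷ 1090 mL = 0.5284404 mg/mL = 528.4404 mcg/mL
Rate = 24861.82 mcg/hr ÷ 528.4404 mcg/mL = 47.04754 mL/hr
Volume infused so far = 47.04754 mL/hr × 11 hr = 517.5229 mL
Volume remaining = 1090 − 517.5229 = 572.4771 mL
New rate:
Dose = 3.9 mcg/kg/min × 78.18182 kg = 304.9091 mcg/min
304.9091 mcg/min × 60 min/hr = 18294.55 mcg/hr
Rate = 18294.55 mcg/hr ÷ 528.4404 mcg/mL = 34.61989 mL/hr
Time remaining = 572.4771 mL ÷ 34.61989 mL/hr = 16.53608 hr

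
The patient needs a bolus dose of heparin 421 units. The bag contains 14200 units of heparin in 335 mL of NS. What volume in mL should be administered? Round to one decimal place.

9.9 mL

Concentration = 14200 units ÷ 335 mL = 42.38806 units/mL
Volume = 421 units ÷ 42.38806 units/mL = 9.932042 mL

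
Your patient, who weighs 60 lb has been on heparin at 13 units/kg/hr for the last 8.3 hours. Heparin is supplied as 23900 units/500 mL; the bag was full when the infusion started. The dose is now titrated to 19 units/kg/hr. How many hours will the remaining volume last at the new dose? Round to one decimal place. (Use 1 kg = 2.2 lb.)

40.4 hours

Initial rate:
Weight = 60 lb ÷ 2.2 lb/kg = 27.27273 kg
Dose = 13 units/kg/hr × 27.27273 kg = 354.5455 units/hr
Concentration = 23900 units ÷ 500 mL = 47.8 units/mL
Rate = 354.5455 units/hr ÷ 47.8 units/mL = 7.417269 mL/hr
Volume infused so far = 7.417269 mL/hr × 8.3 hr = 61.56333 mL
Volume remaining = 500 − 61.56333 = 438.4367 mL
New rate:
Dose = 19 units/kg/hr × 27.27273 kg = 518.1818 units/hr
Rate = 518.1818 units/hr ÷ 47.8 units/mL = 10.84062 mL/hr
Time remaining = 438.4367 mL ÷ 10.84062 mL/hr = 40.44386 hr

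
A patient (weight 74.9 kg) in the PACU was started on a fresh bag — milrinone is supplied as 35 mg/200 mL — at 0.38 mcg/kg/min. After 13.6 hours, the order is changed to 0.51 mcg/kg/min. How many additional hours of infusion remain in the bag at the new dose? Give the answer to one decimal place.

5.1 hours

Initial rate:
Dose = 0.38 mcg/kg/min × 74.9 kg = 28.462 mcg/min
28.462 mcg/min × 60 min/hr = 1707.72 mcg/hr
Concentration = 35 mg ÷ 200 mL = 0.175 mg/mL = 175 mcg/mL
Rate = 1707.72 mcg/hr ÷ 175 mcg/mL = 9.7584 mL/hr
Volume infused so far = 9.7584 mL/hr × 13.6 hr = 132.7142 mL
Volume remaining = 200 − 132.7142 = 67.28576 mL
New rate:
Dose = 0.51 mcg/kg/min × 74.9 kg = 38.199 mcg/min
38.199 mcg/min × 60 min/hr = 2291.94 mcg/hr
Rate = 2291.94 mcg/hr ÷ 175 mcg/mL = 13.0968 mL/hr
Time remaining = 67.28576 mL ÷ 13.0968 mL/hr = 5.137573 hr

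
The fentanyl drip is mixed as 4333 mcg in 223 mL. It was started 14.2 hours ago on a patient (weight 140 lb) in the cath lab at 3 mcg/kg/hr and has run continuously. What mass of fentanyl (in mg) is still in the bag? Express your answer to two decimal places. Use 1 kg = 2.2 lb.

Weight = 140 lb ÷ 2.2 lb/kg = 63.63636 kg
Dose = 3 mcg/kg/hr × 63.63636 kg = 190.9091 mcg/hr
Concentration = 4333 mcg ÷ 223 mL = 19.43049 mcg/mL
Rate = 190.9091 mcg/hr ÷ 19.43049 mcg/mL = 9.825231 mL/hr
Volume infused = 9.825231 mL/hr × 14.2 hr = 139.5183 mL
Volume remaining = 223 − 139.5183 = 83.48172 mL
Drug remaining = 83.48172 mL × 19.43049 mcg/mL = 1622.091 mcg = 1.622091 mg

1.62 mg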